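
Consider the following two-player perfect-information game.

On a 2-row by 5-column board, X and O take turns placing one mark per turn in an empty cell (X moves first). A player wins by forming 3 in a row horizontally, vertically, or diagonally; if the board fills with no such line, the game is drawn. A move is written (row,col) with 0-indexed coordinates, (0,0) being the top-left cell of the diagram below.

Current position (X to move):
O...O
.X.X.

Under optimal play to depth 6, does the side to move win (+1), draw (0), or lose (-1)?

value(O...O/.X.X., X) = +1

p1 X@[O...O/.X.X.]: (0,1)[OX..O/.X.X.]+0 (0,2)[O.X.O/.X.X.]+0 (0,3)[O..XO/.X.X.]+0 (1,0)[O...O/XX.X.]+0 (1,2)[O...O/.XXX.]+1* (1,4)[O...O/.X.XX]+0
p2 O@[O...O/.XXX.] terminal -1; root [O...O/.X.X.] d6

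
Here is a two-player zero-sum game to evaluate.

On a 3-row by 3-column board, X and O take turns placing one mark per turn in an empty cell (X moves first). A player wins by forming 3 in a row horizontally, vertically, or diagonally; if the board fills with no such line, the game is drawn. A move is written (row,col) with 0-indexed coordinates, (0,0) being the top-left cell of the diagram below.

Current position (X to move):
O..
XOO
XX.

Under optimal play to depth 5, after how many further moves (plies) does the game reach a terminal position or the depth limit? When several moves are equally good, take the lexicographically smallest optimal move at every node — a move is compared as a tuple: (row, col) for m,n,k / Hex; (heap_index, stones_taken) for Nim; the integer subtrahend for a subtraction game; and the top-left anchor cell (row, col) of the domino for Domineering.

p1 X@[O../XOO/XX.]: (0,1)[OX./XOO/XX.]-1 (0,2)[O.X/XOO/XX.]-1 (2,2)[O../XOO/XXX]+1*
p2 O@[O../XOO/XXX] terminal -1; root [O../XOO/XX.] d5

PV length from [O../XOO/XX.]: 1 ply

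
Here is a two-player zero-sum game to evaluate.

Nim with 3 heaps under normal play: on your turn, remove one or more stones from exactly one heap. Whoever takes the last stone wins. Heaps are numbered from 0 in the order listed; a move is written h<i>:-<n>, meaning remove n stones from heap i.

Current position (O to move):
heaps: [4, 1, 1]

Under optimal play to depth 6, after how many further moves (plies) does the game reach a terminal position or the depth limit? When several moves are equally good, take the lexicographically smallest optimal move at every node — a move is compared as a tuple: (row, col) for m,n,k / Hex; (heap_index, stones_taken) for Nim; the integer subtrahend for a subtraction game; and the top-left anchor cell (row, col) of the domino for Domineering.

p1 O@[(4,1,1)]: h0:-1[(3,1,1)]-1 h0:-2[(2,1,1)]-1 h0:-3[(1,1,1)]-1 h0:-4[(0,1,1)]+1* h1:-1[(4,0,1)]-1 h2:-1[(4,1,0)]-1
p2 X@[(0,1,1)]: h1:-1[(0,0,1)]-1* h2:-1[(0,1,0)]-1
p3 O@[(0,0,1)]: h2:-1[(0,0,0)]+1*
p4 X@[(0,0,0)] terminal -1; root [(4,1,1)] d6

PV length from [(4,1,1)]: 3 plies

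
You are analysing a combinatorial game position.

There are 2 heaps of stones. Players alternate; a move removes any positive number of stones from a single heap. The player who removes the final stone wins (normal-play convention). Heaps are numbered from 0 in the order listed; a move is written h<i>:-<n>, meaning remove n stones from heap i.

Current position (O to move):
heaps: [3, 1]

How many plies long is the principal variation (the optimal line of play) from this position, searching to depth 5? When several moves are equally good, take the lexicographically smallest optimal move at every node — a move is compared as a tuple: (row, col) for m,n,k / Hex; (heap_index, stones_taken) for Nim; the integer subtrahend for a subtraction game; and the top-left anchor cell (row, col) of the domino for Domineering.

PV length from [(3,1)]: 3 plies

p1 O@[(3,1)]: h0:-1[(2,1)]-1 h0:-2[(1,1)]+1* h0:-3[(0,1)]-1 h1:-1[(3,0)]-1
p2 X@[(1,1)]: h0:-1[(0,1)]-1* h1:-1[(1,0)]-1
p3 O@[(0,1)]: h1:-1[(0,0)]+1*
p4 X@[(0,0)] terminal -1; root [(3,1)] d5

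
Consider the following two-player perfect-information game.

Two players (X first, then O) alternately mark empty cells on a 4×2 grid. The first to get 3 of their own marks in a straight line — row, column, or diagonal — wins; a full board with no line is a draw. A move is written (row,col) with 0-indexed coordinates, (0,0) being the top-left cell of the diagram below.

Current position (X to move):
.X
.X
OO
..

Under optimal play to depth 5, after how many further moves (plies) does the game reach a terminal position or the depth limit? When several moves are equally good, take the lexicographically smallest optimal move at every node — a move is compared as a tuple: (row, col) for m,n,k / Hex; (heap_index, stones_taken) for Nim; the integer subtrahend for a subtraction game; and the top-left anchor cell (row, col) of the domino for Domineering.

PV length from [.X/.X/OO/..]: 4 plies

p1 X@[.X/.X/OO/..]: (0,0)[XX/.X/OO/..]+0* (1,0)[.X/XX/OO/..]+0 (3,0)[.X/.X/OO/X.]+0 (3,1)[.X/.X/OO/.X]-1
p2 O@[XX/.X/OO/..]: (1,0)[XX/OX/OO/..]+0* (3,0)[XX/.X/OO/O.]+0 (3,1)[XX/.X/OO/.O]+0
p3 X@[XX/OX/OO/..]: (3,0)[XX/OX/OO/X.]+0* (3,1)[XX/OX/OO/.X]-1
p4 O@[XX/OX/OO/X.]: (3,1)[XX/OX/OO/XO]+0*
p5 X@[XX/OX/OO/XO] terminal +0; root [.X/.X/OO/..] d5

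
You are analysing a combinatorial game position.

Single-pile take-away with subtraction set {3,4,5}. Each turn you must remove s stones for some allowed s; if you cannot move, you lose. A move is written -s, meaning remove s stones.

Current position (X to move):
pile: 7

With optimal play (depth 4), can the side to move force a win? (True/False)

ply 1, X at 7 | -3=-1→4; -4=-1→3; -5=+1→2*
ply 2: 2 is terminal -1 (O); from 7 depth 4

X winning at [7]: True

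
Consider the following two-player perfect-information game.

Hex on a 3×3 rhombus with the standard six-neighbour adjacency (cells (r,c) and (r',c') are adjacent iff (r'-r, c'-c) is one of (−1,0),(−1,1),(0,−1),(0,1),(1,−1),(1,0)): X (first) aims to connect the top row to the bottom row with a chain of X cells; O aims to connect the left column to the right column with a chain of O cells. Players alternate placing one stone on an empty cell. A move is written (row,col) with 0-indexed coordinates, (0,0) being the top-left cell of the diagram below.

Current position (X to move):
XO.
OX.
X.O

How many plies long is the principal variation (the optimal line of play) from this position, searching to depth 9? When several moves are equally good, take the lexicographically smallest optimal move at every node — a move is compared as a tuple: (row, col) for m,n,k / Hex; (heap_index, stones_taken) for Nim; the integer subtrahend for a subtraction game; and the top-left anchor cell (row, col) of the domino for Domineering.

[XO./OX./X.O] X move#1: (0,2):+1/XOX/OX./X.O*, (1,2):-1/XO./OXX/X.O, (2,1):-1/XO./OX./XXO
[XOX/OX./X.O] end (terminal -1, O#2); searched XO./OX./X.O to 9

PV length from [XO./OX./X.O]: 1 ply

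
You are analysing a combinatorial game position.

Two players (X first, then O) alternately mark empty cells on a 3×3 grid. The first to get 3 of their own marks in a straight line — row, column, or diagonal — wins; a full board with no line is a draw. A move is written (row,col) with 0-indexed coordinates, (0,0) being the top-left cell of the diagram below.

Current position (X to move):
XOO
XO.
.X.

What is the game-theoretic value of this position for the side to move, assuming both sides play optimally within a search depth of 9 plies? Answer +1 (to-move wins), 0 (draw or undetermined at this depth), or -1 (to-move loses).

value(XOO/XO./.X., X) = +1

p1 X@[XOO/XO./.X.]: (1,2)[XOO/XOX/.X.]-1 (2,0)[XOO/XO./XX.]+1* (2,2)[XOO/XO./.XX]-1
p2 O@[XOO/XO./XX.] terminal -1; root [XOO/XO./.X.] d9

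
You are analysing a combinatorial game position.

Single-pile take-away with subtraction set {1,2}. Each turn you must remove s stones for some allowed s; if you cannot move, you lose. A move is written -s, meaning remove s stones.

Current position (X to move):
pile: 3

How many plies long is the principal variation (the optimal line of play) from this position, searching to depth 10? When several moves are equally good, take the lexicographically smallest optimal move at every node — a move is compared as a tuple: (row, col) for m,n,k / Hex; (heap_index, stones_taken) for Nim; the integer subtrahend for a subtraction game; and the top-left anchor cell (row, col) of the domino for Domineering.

PV length from [3]: 2 plies

p1 X@[3]: -1[2]-1* -2[1]-1
p2 O@[2]: -1[1]-1 -2[0]+1*
p3 X@[0] terminal -1; root [3] d10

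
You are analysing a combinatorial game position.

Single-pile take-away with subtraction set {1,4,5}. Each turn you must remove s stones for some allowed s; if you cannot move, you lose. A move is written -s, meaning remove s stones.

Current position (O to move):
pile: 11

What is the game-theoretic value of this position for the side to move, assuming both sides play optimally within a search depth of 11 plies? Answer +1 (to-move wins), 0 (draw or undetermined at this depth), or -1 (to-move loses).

value(11, O) = +1

[11] O move#1: -1:+1/10*, -4:-1/7, -5:-1/6
[10] X move#2: -1:-1/9*, -4:-1/6, -5:-1/5
[9] O move#3: -1:+1/8*, -4:-1/5, -5:-1/4
[8] X move#4: -1:-1/7*, -4:-1/4, -5:-1/3
[7] O move#5: -1:-1/6, -4:-1/3, -5:+1/2*
[2] X move#6: -1:-1/1*
[1] O move#7: -1:+1/0*
[0] end (terminal -1, X#8); searched 11 to 11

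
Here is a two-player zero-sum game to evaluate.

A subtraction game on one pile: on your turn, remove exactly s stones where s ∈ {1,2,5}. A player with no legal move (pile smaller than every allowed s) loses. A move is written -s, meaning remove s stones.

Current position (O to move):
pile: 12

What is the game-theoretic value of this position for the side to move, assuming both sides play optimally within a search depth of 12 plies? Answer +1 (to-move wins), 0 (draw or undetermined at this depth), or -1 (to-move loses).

ply 1, O at 12 | -1=-1→11*; -2=-1→10; -5=-1→7
ply 2, X at 11 | -1=-1→10; -2=+1→9*; -5=+1→6
ply 3, O at 9 | -1=-1→8*; -2=-1→7; -5=-1→4
ply 4, X at 8 | -1=-1→7; -2=+1→6*; -5=+1→3
ply 5, O at 6 | -1=-1→5*; -2=-1→4; -5=-1→1
ply 6, X at 5 | -1=-1→4; -2=+1→3*; -5=+1→0
ply 7, O at 3 | -1=-1→2*; -2=-1→1
ply 8, X at 2 | -1=-1→1; -2=+1→0*
ply 9: 0 is terminal -1 (O); from 12 depth 12

value(12, O) = -1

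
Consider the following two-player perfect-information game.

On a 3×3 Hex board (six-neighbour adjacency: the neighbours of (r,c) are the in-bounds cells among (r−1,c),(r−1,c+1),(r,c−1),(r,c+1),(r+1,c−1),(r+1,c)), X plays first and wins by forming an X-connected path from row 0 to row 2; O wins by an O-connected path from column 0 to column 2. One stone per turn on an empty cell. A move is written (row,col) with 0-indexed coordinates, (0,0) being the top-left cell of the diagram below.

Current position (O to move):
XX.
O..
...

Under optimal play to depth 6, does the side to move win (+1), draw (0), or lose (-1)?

value(XX./O../..., O) = +1

ply 1, O at XX./O../... | (0,2)=-1→XXO/O../...; (1,1)=+1→XX./OO./...*; (1,2)=-1→XX./O.O/...; (2,0)=-1→XX./O../O..; (2,1)=+1→XX./O../.O.; (2,2)=-1→XX./O../..O
ply 2, X at XX./OO./... | (0,2)=-1→XXX/OO./...*; (1,2)=-1→XX./OOX/...; (2,0)=-1→XX./OO./X..; (2,1)=-1→XX./OO./.X.; (2,2)=-1→XX./OO./..X
ply 3, O at XXX/OO./... | (1,2)=+1→XXX/OOO/...*; (2,0)=-1→XXX/OO./O..; (2,1)=+1→XXX/OO./.O.; (2,2)=+1→XXX/OO./..O
ply 4: XXX/OOO/... is terminal -1 (X); from XX./O../... depth 6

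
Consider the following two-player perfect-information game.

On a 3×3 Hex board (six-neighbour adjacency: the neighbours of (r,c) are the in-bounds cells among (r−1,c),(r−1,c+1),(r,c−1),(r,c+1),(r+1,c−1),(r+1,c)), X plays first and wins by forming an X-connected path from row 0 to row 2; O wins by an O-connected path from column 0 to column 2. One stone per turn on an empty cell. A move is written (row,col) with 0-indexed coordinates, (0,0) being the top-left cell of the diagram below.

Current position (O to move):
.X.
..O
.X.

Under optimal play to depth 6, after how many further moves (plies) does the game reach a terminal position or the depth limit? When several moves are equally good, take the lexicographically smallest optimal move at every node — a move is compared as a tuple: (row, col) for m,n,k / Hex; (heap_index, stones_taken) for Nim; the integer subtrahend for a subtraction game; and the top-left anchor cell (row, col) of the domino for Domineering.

ply 1, O at .X./..O/.X. | (0,0)=-1→OX./..O/.X.; (0,2)=-1→.XO/..O/.X.; (1,0)=-1→.X./O.O/.X.; (1,1)=+1→.X./.OO/.X.*; (2,0)=-1→.X./..O/OX.; (2,2)=-1→.X./..O/.XO
ply 2, X at .X./.OO/.X. | (0,0)=-1→XX./.OO/.X.*; (0,2)=-1→.XX/.OO/.X.; (1,0)=-1→.X./XOO/.X.; (2,0)=-1→.X./.OO/XX.; (2,2)=-1→.X./.OO/.XX
ply 3, O at XX./.OO/.X. | (0,2)=+1→XXO/.OO/.X.*; (1,0)=+1→XX./OOO/.X.; (2,0)=+1→XX./.OO/OX.; (2,2)=+1→XX./.OO/.XO
ply 4, X at XXO/.OO/.X. | (1,0)=-1→XXO/XOO/.X.*; (2,0)=-1→XXO/.OO/XX.; (2,2)=-1→XXO/.OO/.XX
ply 5, O at XXO/XOO/.X. | (2,0)=+1→XXO/XOO/OX.*; (2,2)=-1→XXO/XOO/.XO
ply 6: XXO/XOO/OX. is terminal -1 (X); from .X./..O/.X. depth 6

PV length from [.X./..O/.X.]: 5 plies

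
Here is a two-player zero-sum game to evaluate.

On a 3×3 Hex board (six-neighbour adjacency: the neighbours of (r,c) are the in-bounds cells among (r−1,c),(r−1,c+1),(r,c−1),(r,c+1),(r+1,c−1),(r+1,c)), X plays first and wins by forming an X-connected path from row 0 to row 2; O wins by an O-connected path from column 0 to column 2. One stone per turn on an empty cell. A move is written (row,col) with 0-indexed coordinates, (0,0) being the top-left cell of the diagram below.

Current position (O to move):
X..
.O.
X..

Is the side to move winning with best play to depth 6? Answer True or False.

O winning at [X../.O./X..]: True

[X../.O./X..] O move#1: (0,1):-1/XO./.O./X.., (0,2):-1/X.O/.O./X.., (1,0):+1/X../OO./X..*, (1,2):-1/X../.OO/X.., (2,1):-1/X../.O./XO., (2,2):-1/X../.O./X.O
[X../OO./X..] X move#2: (0,1):-1/XX./OO./X..*, (0,2):-1/X.X/OO./X.., (1,2):-1/X../OOX/X.., (2,1):-1/X../OO./XX., (2,2):-1/X../OO./X.X
[XX./OO./X..] O move#3: (0,2):+1/XXO/OO./X..*, (1,2):+1/XX./OOO/X.., (2,1):+1/XX./OO./XO., (2,2):+1/XX./OO./X.O
[XXO/OO./X..] end (terminal -1, X#4); searched X../.O./X.. to 6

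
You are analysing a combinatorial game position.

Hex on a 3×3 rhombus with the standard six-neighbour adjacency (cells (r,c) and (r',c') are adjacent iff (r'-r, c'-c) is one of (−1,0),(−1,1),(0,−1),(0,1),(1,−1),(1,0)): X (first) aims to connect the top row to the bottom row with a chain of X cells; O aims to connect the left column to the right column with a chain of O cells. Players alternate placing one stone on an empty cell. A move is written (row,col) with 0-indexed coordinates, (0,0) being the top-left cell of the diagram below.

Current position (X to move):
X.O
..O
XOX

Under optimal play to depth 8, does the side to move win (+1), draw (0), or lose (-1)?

[X.O/..O/XOX] X move#1: (0,1):+1/XXO/..O/XOX*, (1,0):+1/X.O/X.O/XOX, (1,1):+1/X.O/.XO/XOX
[XXO/..O/XOX] O move#2: (1,0):-1/XXO/O.O/XOX*, (1,1):-1/XXO/.OO/XOX
[XXO/O.O/XOX] X move#3: (1,1):+1/XXO/OXO/XOX*
[XXO/OXO/XOX] end (terminal -1, O#4); searched X.O/..O/XOX to 8

value(X.O/..O/XOX, X) = +1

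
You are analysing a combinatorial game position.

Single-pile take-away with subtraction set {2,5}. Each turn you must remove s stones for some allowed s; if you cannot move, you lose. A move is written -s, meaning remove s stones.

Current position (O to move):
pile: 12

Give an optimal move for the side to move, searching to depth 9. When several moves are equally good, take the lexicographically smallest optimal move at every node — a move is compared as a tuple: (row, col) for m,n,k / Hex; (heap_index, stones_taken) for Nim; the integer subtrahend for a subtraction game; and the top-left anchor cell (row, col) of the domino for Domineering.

p1 O@[12]: -2[10]-1 -5[7]+1*
p2 X@[7]: -2[5]-1* -5[2]-1
p3 O@[5]: -2[3]-1 -5[0]+1*
p4 X@[0] terminal -1; root [12] d9

O's best at [12]: -5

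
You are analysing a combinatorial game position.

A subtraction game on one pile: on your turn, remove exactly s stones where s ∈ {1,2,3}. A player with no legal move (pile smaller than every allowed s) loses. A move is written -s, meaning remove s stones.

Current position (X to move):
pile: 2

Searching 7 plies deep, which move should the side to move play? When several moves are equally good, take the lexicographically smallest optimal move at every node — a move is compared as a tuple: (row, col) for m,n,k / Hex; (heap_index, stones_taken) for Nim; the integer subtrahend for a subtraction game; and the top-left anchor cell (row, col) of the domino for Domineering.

ply 1, X at 2 | -1=-1→1; -2=+1→0*
ply 2: 0 is terminal -1 (O); from 2 depth 7

X's best at [2]: -2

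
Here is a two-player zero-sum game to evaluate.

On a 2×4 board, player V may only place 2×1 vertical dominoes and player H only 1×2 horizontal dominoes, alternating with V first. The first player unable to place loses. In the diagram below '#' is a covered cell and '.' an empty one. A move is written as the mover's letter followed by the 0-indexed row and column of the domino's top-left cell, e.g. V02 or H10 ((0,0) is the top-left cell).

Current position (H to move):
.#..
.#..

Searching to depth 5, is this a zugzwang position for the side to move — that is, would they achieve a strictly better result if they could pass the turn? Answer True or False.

ply 1, H at .#../.#.. | H02=+1→.###/.#..*; H12=+1→.#../.###
ply 2, V at .###/.#.. | V00=-1→####/##..*
ply 3, H at ####/##.. | H12=+1→####/####*
ply 4: ####/#### is terminal -1 (V); from .#../.#.. depth 5
if H skipped the turn, V would face:
~ ply 1, V at .#../.#.. | V00=-1→##../##..; V02=+1→.##./.##.*; V03=+1→.#.#/.#.#
~ ply 2: .##./.##. is terminal -1 (H); from .#../.#.. depth 5
compare (H): move=+1 vs pass=-1

zugzwang(.#../.#.., H) = False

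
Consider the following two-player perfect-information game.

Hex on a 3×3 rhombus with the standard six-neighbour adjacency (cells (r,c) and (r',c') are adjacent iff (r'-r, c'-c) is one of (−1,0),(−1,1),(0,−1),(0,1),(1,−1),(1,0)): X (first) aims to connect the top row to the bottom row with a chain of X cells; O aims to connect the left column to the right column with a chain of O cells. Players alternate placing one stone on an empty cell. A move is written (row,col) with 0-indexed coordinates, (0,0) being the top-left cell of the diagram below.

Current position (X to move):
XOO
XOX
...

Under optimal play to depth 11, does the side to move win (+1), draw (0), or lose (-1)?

ply 1, X at XOO/XOX/... | (2,0)=+1→XOO/XOX/X..*; (2,1)=-1→XOO/XOX/.X.; (2,2)=-1→XOO/XOX/..X
ply 2: XOO/XOX/X.. is terminal -1 (O); from XOO/XOX/... depth 11

value(XOO/XOX/..., X) = +1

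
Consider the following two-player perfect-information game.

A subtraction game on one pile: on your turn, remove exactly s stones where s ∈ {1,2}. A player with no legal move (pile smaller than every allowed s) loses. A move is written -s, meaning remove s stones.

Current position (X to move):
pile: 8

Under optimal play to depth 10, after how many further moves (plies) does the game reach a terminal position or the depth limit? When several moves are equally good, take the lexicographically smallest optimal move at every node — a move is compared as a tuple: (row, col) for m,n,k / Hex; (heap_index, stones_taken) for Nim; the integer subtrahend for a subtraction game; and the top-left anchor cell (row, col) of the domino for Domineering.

PV length from [8]: 5 plies

p1 X@[8]: -1[7]-1 -2[6]+1*
p2 O@[6]: -1[5]-1* -2[4]-1
p3 X@[5]: -1[4]-1 -2[3]+1*
p4 O@[3]: -1[2]-1* -2[1]-1
p5 X@[2]: -1[1]-1 -2[0]+1*
p6 O@[0] terminal -1; root [8] d10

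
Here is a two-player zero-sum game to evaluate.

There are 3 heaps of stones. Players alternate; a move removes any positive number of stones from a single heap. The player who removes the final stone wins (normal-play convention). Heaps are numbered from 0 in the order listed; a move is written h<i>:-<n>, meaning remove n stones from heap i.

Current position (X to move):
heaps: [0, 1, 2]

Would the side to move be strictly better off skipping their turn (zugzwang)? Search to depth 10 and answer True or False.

zugzwang((0,1,2), X) = False

ply 1, X at (0,1,2) | h1:-1=-1→(0,0,2); h2:-1=+1→(0,1,1)*; h2:-2=-1→(0,1,0)
ply 2, O at (0,1,1) | h1:-1=-1→(0,0,1)*; h2:-1=-1→(0,1,0)
ply 3, X at (0,0,1) | h2:-1=+1→(0,0,0)*
ply 4: (0,0,0) is terminal -1 (O); from (0,1,2) depth 10
suppose X passes — search the same position with O to move:
pass> ply 1, O at (0,1,2) | h1:-1=-1→(0,0,2); h2:-1=+1→(0,1,1)*; h2:-2=-1→(0,1,0)
pass> ply 2, X at (0,1,1) | h1:-1=-1→(0,0,1)*; h2:-1=-1→(0,1,0)
pass> ply 3, O at (0,0,1) | h2:-1=+1→(0,0,0)*
pass> ply 4: (0,0,0) is terminal -1 (X); from (0,1,2) depth 10
for X: play +1, pass -1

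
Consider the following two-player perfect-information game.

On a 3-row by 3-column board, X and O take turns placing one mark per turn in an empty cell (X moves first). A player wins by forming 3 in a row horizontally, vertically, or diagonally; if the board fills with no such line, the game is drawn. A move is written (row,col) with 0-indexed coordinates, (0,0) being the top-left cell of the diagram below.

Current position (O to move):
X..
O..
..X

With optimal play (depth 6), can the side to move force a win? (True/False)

ply 1, O at X../O../..X | (0,1)=-1→XO./O../..X; (0,2)=-1→X.O/O../..X; (1,1)=+0→X../OO./..X*; (1,2)=-1→X../O.O/..X; (2,0)=-1→X../O../O.X; (2,1)=-1→X../O../.OX
ply 2, X at X../OO./..X | (0,1)=-1→XX./OO./..X; (0,2)=-1→X.X/OO./..X; (1,2)=+0→X../OOX/..X*; (2,0)=-1→X../OO./X.X; (2,1)=-1→X../OO./.XX
ply 3, O at X../OOX/..X | (0,1)=-1→XO./OOX/..X; (0,2)=+0→X.O/OOX/..X*; (2,0)=-1→X../OOX/O.X; (2,1)=-1→X../OOX/.OX
ply 4, X at X.O/OOX/..X | (0,1)=-1→XXO/OOX/..X; (2,0)=+0→X.O/OOX/X.X*; (2,1)=-1→X.O/OOX/.XX
ply 5, O at X.O/OOX/X.X | (0,1)=-1→XOO/OOX/X.X; (2,1)=+0→X.O/OOX/XOX*
ply 6, X at X.O/OOX/XOX | (0,1)=+0→XXO/OOX/XOX*
ply 7: XXO/OOX/XOX is terminal +0 (O); from X../O../..X depth 6

O winning at [X../O../..X]: False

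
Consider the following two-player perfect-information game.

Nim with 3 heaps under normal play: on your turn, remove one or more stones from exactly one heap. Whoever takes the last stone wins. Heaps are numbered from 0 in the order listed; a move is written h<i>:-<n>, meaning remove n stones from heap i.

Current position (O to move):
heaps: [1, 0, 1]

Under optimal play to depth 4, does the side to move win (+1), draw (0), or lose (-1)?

[(1,0,1)] O move#1: h0:-1:-1/(0,0,1)*, h2:-1:-1/(1,0,0)
[(0,0,1)] X move#2: h2:-1:+1/(0,0,0)*
[(0,0,0)] end (terminal -1, O#3); searched (1,0,1) to 4

value((1,0,1), O) = -1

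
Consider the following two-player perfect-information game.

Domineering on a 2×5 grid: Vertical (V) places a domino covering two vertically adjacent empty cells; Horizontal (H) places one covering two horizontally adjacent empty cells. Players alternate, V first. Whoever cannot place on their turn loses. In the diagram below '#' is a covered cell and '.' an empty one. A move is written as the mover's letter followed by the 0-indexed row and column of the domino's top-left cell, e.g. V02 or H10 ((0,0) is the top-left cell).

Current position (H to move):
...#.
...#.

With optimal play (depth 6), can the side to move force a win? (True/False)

ply 1, H at ...#./...#. | H00=-1→##.#./...#.*; H01=-1→.###./...#.; H10=-1→...#./##.#.; H11=-1→...#./.###.
ply 2, V at ##.#./...#. | V02=+1→####./..##.*; V04=-1→##.##/...##
ply 3, H at ####./..##. | H10=-1→####./####.*
ply 4, V at ####./####. | V04=+1→#####/#####*
ply 5: #####/##### is terminal -1 (H); from ...#./...#. depth 6

H winning at [...#./...#.]: False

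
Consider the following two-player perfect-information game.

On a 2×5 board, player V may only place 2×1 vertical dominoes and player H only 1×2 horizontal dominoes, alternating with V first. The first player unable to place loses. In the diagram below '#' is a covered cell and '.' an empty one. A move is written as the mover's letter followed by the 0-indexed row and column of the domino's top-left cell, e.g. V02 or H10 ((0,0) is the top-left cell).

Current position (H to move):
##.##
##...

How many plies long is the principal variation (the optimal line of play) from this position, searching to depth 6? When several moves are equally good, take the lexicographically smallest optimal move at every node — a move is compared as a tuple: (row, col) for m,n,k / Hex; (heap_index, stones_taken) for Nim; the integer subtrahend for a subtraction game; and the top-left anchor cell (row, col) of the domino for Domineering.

PV length from [##.##/##...]: 1 ply

p1 H@[##.##/##...]: H12[##.##/####.]+1* H13[##.##/##.##]-1
p2 V@[##.##/####.] terminal -1; root [##.##/##...] d6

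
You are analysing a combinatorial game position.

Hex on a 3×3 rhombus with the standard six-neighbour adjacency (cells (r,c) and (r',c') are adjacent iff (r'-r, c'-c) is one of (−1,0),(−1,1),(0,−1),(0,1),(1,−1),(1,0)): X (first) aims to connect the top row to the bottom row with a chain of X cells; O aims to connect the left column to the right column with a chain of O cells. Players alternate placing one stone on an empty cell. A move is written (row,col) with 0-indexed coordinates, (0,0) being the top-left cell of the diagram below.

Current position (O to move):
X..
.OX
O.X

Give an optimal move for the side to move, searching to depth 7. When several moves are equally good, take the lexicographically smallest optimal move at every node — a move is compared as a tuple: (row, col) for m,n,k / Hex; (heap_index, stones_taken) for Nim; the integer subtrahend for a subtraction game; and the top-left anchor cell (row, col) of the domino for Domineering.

O's best at [X../.OX/O.X]: (0,2)

p1 O@[X../.OX/O.X]: (0,1)[XO./.OX/O.X]-1 (0,2)[X.O/.OX/O.X]+1* (1,0)[X../OOX/O.X]-1 (2,1)[X../.OX/OOX]-1
p2 X@[X.O/.OX/O.X] terminal -1; root [X../.OX/O.X] d7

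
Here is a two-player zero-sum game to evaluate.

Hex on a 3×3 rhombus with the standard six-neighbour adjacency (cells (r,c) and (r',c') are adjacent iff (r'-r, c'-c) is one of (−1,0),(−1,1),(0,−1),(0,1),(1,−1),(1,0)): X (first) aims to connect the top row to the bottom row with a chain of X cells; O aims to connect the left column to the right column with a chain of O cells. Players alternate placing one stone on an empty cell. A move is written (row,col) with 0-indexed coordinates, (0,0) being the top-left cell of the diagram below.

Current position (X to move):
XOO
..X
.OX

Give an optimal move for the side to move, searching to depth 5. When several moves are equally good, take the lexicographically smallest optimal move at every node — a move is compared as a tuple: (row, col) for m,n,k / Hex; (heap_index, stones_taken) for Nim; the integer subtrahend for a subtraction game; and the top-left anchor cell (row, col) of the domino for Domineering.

X's best at [XOO/..X/.OX]: (1,0)

p1 X@[XOO/..X/.OX]: (1,0)[XOO/X.X/.OX]+1* (1,1)[XOO/.XX/.OX]-1 (2,0)[XOO/..X/XOX]-1
p2 O@[XOO/X.X/.OX]: (1,1)[XOO/XOX/.OX]-1* (2,0)[XOO/X.X/OOX]-1
p3 X@[XOO/XOX/.OX]: (2,0)[XOO/XOX/XOX]+1*
p4 O@[XOO/XOX/XOX] terminal -1; root [XOO/..X/.OX] d5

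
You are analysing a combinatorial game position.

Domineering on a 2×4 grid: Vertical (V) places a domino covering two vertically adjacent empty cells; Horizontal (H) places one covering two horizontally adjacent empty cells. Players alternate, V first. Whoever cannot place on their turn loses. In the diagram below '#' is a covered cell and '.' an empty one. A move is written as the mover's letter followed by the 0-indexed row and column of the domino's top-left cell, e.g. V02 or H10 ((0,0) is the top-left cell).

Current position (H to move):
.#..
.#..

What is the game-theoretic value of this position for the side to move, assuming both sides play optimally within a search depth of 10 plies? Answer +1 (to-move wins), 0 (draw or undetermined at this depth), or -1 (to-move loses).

ply 1, H at .#../.#.. | H02=+1→.###/.#..*; H12=+1→.#../.###
ply 2, V at .###/.#.. | V00=-1→####/##..*
ply 3, H at ####/##.. | H12=+1→####/####*
ply 4: ####/#### is terminal -1 (V); from .#../.#.. depth 10

value(.#../.#.., H) = +1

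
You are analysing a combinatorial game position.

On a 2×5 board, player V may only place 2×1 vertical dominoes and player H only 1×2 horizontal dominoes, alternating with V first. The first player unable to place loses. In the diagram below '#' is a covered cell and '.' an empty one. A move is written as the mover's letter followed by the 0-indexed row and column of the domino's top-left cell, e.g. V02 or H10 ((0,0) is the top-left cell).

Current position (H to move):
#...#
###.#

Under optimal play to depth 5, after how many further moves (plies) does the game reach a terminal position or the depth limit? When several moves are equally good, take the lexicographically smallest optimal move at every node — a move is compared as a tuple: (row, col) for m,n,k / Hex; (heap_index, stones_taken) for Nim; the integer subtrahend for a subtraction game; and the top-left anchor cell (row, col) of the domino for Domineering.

ply 1, H at #...#/###.# | H01=-1→###.#/###.#; H02=+1→#.###/###.#*
ply 2: #.###/###.# is terminal -1 (V); from #...#/###.# depth 5

PV length from [#...#/###.#]: 1 ply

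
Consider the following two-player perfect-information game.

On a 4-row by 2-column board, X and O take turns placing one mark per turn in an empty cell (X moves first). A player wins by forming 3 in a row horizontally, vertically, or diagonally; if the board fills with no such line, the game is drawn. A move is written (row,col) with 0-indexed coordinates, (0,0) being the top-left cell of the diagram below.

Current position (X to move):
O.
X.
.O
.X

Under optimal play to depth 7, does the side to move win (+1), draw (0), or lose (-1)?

ply 1, X at O./X./.O/.X | (0,1)=+0→OX/X./.O/.X*; (1,1)=+0→O./XX/.O/.X; (2,0)=+0→O./X./XO/.X; (3,0)=+0→O./X./.O/XX
ply 2, O at OX/X./.O/.X | (1,1)=+0→OX/XO/.O/.X*; (2,0)=+0→OX/X./OO/.X; (3,0)=+0→OX/X./.O/OX
ply 3, X at OX/XO/.O/.X | (2,0)=+0→OX/XO/XO/.X*; (3,0)=+0→OX/XO/.O/XX
ply 4, O at OX/XO/XO/.X | (3,0)=+0→OX/XO/XO/OX*
ply 5: OX/XO/XO/OX is terminal +0 (X); from O./X./.O/.X depth 7

value(O./X./.O/.X, X) = 0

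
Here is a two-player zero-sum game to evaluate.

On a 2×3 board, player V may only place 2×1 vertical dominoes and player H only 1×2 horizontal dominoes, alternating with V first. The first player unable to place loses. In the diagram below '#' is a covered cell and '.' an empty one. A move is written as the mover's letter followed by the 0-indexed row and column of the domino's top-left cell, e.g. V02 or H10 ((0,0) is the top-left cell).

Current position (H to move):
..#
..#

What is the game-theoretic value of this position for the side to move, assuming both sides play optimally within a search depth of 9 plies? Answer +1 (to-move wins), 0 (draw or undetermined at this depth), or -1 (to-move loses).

value(..#/..#, H) = +1

p1 H@[..#/..#]: H00[###/..#]+1* H10[..#/###]+1
p2 V@[###/..#] terminal -1; root [..#/..#] d9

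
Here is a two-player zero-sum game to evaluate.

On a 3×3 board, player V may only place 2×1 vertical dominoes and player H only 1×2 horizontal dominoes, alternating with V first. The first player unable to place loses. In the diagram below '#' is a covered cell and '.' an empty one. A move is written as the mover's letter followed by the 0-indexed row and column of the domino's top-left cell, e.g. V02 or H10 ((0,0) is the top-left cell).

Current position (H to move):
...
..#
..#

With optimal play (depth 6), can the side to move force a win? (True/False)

[.../..#/..#] H move#1: H00:-1/##./..#/..#, H01:-1/.##/..#/..#, H10:+1/.../###/..#*, H20:-1/.../..#/###
[.../###/..#] end (terminal -1, V#2); searched .../..#/..# to 6

H winning at [.../..#/..#]: True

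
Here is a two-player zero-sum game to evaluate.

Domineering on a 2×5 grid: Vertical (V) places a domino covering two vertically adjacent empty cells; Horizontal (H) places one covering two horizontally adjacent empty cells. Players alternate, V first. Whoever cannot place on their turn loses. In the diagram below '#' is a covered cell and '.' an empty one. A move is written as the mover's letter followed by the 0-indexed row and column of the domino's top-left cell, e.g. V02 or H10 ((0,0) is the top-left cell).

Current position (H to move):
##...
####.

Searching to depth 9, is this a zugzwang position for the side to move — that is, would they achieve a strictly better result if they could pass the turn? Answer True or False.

zugzwang(##.../####., H) = False

[##.../####.] H move#1: H02:-1/####./####., H03:+1/##.##/####.*
[##.##/####.] end (terminal -1, V#2); searched ##.../####. to 9
if H skipped the turn, V would face:
~ [##.../####.] V move#1: V04:-1/##..#/#####*
~ [##..#/#####] H move#2: H02:+1/#####/#####*
~ [#####/#####] end (terminal -1, V#3); searched ##.../####. to 9
compare (H): move=+1 vs pass=+1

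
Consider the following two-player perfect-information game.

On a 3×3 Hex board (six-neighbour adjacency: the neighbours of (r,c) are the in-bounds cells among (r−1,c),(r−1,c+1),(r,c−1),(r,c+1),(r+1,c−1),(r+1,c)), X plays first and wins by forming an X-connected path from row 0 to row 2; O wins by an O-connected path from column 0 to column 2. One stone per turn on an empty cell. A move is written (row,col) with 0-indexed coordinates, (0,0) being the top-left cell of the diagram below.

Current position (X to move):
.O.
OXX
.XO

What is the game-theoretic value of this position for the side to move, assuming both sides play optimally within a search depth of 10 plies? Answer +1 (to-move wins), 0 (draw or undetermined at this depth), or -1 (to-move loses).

p1 X@[.O./OXX/.XO]: (0,0)[XO./OXX/.XO]-1 (0,2)[.OX/OXX/.XO]+1* (2,0)[.O./OXX/XXO]-1
p2 O@[.OX/OXX/.XO] terminal -1; root [.O./OXX/.XO] d10

value(.O./OXX/.XO, X) = +1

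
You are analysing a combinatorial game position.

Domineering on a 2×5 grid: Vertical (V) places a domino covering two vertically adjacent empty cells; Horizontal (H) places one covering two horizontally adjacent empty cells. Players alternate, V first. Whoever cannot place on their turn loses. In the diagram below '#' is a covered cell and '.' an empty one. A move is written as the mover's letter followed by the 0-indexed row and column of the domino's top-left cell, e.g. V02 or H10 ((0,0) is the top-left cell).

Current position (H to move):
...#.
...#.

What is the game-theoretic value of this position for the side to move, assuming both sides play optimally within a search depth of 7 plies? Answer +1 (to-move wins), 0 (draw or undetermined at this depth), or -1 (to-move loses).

value(...#./...#., H) = -1

[...#./...#.] H move#1: H00:-1/##.#./...#.*, H01:-1/.###./...#., H10:-1/...#./##.#., H11:-1/...#./.###.
[##.#./...#.] V move#2: V02:+1/####./..##.*, V04:-1/##.##/...##
[####./..##.] H move#3: H10:-1/####./####.*
[####./####.] V move#4: V04:+1/#####/#####*
[#####/#####] end (terminal -1, H#5); searched ...#./...#. to 7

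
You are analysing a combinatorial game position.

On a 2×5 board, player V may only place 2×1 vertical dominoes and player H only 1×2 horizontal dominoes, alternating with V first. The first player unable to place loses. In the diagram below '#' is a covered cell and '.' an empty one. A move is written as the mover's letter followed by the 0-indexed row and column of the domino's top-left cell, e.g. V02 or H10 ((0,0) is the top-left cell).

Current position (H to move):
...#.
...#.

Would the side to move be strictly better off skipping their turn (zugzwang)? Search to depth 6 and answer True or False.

zugzwang(...#./...#., H) = False

p1 H@[...#./...#.]: H00[##.#./...#.]-1* H01[.###./...#.]-1 H10[...#./##.#.]-1 H11[...#./.###.]-1
p2 V@[##.#./...#.]: V02[####./..##.]+1* V04[##.##/...##]-1
p3 H@[####./..##.]: H10[####./####.]-1*
p4 V@[####./####.]: V04[#####/#####]+1*
p5 H@[#####/#####] terminal -1; root [...#./...#.] d6
if H skipped the turn, V would face:
~ p1 V@[...#./...#.]: V00[#..#./#..#.]-1 V01[.#.#./.#.#.]+1* V02[..##./..##.]-1 V04[...##/...##]-1
~ p2 H@[.#.#./.#.#.] terminal -1; root [...#./...#.] d6
compare (H): move=-1 vs pass=-1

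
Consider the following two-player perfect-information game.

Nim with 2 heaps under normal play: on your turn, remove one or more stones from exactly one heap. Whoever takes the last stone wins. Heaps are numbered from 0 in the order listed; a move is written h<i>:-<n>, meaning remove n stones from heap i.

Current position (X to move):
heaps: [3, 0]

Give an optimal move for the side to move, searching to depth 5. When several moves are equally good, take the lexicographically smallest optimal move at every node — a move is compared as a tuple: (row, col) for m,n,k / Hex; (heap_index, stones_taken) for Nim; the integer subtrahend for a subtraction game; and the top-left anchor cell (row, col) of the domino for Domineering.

X's best at [(3,0)]: h0:-3

ply 1, X at (3,0) | h0:-1=-1→(2,0); h0:-2=-1→(1,0); h0:-3=+1→(0,0)*
ply 2: (0,0) is terminal -1 (O); from (3,0) depth 5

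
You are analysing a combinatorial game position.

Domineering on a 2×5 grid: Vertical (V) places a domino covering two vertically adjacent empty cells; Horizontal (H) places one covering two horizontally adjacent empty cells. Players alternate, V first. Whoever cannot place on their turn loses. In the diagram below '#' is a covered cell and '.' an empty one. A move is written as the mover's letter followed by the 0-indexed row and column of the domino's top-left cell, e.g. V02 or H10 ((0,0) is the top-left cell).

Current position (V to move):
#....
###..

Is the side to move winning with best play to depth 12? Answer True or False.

p1 V@[#..../###..]: V03[#..#./####.]+1* V04[#...#/###.#]-1
p2 H@[#..#./####.]: H01[####./####.]-1*
p3 V@[####./####.]: V04[#####/#####]+1*
p4 H@[#####/#####] terminal -1; root [#..../###..] d12

V winning at [#..../###..]: True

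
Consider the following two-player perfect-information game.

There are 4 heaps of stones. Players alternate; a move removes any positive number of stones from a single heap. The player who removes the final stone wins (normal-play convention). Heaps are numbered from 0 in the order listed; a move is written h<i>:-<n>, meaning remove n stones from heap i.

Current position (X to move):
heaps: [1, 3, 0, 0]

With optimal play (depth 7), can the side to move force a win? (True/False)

X winning at [(1,3,0,0)]: True

[(1,3,0,0)] X move#1: h0:-1:-1/(0,3,0,0), h1:-1:-1/(1,2,0,0), h1:-2:+1/(1,1,0,0)*, h1:-3:-1/(1,0,0,0)
[(1,1,0,0)] O move#2: h0:-1:-1/(0,1,0,0)*, h1:-1:-1/(1,0,0,0)
[(0,1,0,0)] X move#3: h1:-1:+1/(0,0,0,0)*
[(0,0,0,0)] end (terminal -1, O#4); searched (1,3,0,0) to 7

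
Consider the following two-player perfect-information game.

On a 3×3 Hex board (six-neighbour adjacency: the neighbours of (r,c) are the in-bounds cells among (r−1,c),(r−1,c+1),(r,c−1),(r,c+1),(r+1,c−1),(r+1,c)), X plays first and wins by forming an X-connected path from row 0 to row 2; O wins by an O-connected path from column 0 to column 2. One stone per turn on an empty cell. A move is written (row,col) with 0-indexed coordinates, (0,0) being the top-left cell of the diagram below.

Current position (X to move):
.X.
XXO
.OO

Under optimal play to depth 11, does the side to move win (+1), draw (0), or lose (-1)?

value(.X./XXO/.OO, X) = +1

[.X./XXO/.OO] X move#1: (0,0):-1/XX./XXO/.OO, (0,2):-1/.XX/XXO/.OO, (2,0):+1/.X./XXO/XOO*
[.X./XXO/XOO] end (terminal -1, O#2); searched .X./XXO/.OO to 11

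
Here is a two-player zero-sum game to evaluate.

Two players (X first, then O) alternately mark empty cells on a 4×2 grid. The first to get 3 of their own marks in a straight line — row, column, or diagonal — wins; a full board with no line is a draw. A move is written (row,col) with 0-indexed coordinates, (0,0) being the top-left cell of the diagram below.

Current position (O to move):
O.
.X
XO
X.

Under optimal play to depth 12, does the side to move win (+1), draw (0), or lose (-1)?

[O./.X/XO/X.] O move#1: (0,1):-1/OO/.X/XO/X., (1,0):+0/O./OX/XO/X.*, (3,1):-1/O./.X/XO/XO
[O./OX/XO/X.] X move#2: (0,1):+0/OX/OX/XO/X.*, (3,1):+0/O./OX/XO/XX
[OX/OX/XO/X.] O move#3: (3,1):+0/OX/OX/XO/XO*
[OX/OX/XO/XO] end (terminal +0, X#4); searched O./.X/XO/X. to 12

value(O./.X/XO/X., O) = 0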